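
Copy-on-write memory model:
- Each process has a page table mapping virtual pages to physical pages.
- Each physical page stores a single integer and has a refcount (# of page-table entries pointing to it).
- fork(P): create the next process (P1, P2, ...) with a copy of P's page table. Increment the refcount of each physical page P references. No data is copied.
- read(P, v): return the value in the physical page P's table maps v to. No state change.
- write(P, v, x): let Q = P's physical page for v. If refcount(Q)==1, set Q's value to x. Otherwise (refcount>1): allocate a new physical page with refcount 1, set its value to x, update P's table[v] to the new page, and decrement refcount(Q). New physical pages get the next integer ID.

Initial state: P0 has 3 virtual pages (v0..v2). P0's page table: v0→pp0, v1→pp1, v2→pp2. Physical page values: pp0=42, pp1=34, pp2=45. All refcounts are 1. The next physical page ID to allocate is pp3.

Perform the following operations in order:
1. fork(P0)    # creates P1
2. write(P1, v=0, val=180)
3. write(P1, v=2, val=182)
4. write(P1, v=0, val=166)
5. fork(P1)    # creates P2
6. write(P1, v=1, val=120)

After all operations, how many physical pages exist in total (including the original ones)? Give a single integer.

Op 1: fork(P0) -> P1. 3 ppages; refcounts: pp0:2 pp1:2 pp2:2
Op 2: write(P1, v0, 180). refcount(pp0)=2>1 -> COPY to pp3. 4 ppages; refcounts: pp0:1 pp1:2 pp2:2 pp3:1
Op 3: write(P1, v2, 182). refcount(pp2)=2>1 -> COPY to pp4. 5 ppages; refcounts: pp0:1 pp1:2 pp2:1 pp3:1 pp4:1
Op 4: write(P1, v0, 166). refcount(pp3)=1 -> write in place. 5 ppages; refcounts: pp0:1 pp1:2 pp2:1 pp3:1 pp4:1
Op 5: fork(P1) -> P2. 5 ppages; refcounts: pp0:1 pp1:3 pp2:1 pp3:2 pp4:2
Op 6: write(P1, v1, 120). refcount(pp1)=3>1 -> COPY to pp5. 6 ppages; refcounts: pp0:1 pp1:2 pp2:1 pp3:2 pp4:2 pp5:1

Answer: 6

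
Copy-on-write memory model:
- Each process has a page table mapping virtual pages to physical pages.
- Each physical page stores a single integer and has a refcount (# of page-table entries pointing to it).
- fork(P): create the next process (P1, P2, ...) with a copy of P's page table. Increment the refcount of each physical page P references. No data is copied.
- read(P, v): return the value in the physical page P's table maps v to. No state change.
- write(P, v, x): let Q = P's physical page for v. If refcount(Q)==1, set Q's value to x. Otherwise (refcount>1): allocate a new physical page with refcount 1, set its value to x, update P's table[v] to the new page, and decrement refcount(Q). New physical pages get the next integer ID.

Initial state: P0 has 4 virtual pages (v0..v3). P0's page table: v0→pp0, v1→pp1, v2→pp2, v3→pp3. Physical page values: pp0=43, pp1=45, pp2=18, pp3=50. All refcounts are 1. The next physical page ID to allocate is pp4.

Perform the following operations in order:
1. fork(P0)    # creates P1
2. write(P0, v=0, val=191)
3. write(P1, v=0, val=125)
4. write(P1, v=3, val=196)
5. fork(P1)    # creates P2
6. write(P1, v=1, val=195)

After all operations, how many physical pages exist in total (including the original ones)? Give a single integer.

Op 1: fork(P0) -> P1. 4 ppages; refcounts: pp0:2 pp1:2 pp2:2 pp3:2
Op 2: write(P0, v0, 191). refcount(pp0)=2>1 -> COPY to pp4. 5 ppages; refcounts: pp0:1 pp1:2 pp2:2 pp3:2 pp4:1
Op 3: write(P1, v0, 125). refcount(pp0)=1 -> write in place. 5 ppages; refcounts: pp0:1 pp1:2 pp2:2 pp3:2 pp4:1
Op 4: write(P1, v3, 196). refcount(pp3)=2>1 -> COPY to pp5. 6 ppages; refcounts: pp0:1 pp1:2 pp2:2 pp3:1 pp4:1 pp5:1
Op 5: fork(P1) -> P2. 6 ppages; refcounts: pp0:2 pp1:3 pp2:3 pp3:1 pp4:1 pp5:2
Op 6: write(P1, v1, 195). refcount(pp1)=3>1 -> COPY to pp6. 7 ppages; refcounts: pp0:2 pp1:2 pp2:3 pp3:1 pp4:1 pp5:2 pp6:1

Answer: 7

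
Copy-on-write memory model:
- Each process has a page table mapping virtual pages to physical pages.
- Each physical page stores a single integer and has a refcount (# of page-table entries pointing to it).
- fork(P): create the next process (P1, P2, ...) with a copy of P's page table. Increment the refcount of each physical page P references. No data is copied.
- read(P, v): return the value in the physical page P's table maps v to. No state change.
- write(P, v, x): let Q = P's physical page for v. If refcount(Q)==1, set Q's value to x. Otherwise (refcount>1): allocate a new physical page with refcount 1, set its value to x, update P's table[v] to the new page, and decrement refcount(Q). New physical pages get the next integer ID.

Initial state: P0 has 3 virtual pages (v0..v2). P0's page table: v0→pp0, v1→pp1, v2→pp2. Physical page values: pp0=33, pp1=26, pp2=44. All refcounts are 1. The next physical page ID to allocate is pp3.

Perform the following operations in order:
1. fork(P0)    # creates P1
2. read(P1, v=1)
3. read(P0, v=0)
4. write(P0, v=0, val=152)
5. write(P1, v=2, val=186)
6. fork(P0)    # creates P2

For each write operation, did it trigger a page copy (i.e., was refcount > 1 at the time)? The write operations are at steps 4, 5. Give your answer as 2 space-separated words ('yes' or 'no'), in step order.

Op 1: fork(P0) -> P1. 3 ppages; refcounts: pp0:2 pp1:2 pp2:2
Op 2: read(P1, v1) -> 26. No state change.
Op 3: read(P0, v0) -> 33. No state change.
Op 4: write(P0, v0, 152). refcount(pp0)=2>1 -> COPY to pp3. 4 ppages; refcounts: pp0:1 pp1:2 pp2:2 pp3:1
Op 5: write(P1, v2, 186). refcount(pp2)=2>1 -> COPY to pp4. 5 ppages; refcounts: pp0:1 pp1:2 pp2:1 pp3:1 pp4:1
Op 6: fork(P0) -> P2. 5 ppages; refcounts: pp0:1 pp1:3 pp2:2 pp3:2 pp4:1

yes yes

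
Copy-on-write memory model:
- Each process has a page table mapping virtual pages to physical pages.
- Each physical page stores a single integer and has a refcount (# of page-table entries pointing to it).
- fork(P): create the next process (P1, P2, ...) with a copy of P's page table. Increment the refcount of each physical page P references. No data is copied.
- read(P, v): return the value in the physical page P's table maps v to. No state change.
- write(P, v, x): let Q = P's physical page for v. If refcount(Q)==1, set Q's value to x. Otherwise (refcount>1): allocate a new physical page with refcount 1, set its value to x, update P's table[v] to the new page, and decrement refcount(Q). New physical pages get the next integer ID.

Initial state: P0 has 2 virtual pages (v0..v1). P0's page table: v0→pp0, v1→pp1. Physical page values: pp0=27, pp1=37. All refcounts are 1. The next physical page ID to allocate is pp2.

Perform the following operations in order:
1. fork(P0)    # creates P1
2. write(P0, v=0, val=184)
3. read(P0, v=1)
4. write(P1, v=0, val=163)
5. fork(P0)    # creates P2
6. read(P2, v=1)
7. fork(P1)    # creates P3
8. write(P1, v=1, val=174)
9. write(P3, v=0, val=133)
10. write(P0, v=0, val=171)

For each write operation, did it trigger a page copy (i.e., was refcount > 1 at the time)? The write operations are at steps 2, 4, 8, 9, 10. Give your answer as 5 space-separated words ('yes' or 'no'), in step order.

Op 1: fork(P0) -> P1. 2 ppages; refcounts: pp0:2 pp1:2
Op 2: write(P0, v0, 184). refcount(pp0)=2>1 -> COPY to pp2. 3 ppages; refcounts: pp0:1 pp1:2 pp2:1
Op 3: read(P0, v1) -> 37. No state change.
Op 4: write(P1, v0, 163). refcount(pp0)=1 -> write in place. 3 ppages; refcounts: pp0:1 pp1:2 pp2:1
Op 5: fork(P0) -> P2. 3 ppages; refcounts: pp0:1 pp1:3 pp2:2
Op 6: read(P2, v1) -> 37. No state change.
Op 7: fork(P1) -> P3. 3 ppages; refcounts: pp0:2 pp1:4 pp2:2
Op 8: write(P1, v1, 174). refcount(pp1)=4>1 -> COPY to pp3. 4 ppages; refcounts: pp0:2 pp1:3 pp2:2 pp3:1
Op 9: write(P3, v0, 133). refcount(pp0)=2>1 -> COPY to pp4. 5 ppages; refcounts: pp0:1 pp1:3 pp2:2 pp3:1 pp4:1
Op 10: write(P0, v0, 171). refcount(pp2)=2>1 -> COPY to pp5. 6 ppages; refcounts: pp0:1 pp1:3 pp2:1 pp3:1 pp4:1 pp5:1

yes no yes yes yes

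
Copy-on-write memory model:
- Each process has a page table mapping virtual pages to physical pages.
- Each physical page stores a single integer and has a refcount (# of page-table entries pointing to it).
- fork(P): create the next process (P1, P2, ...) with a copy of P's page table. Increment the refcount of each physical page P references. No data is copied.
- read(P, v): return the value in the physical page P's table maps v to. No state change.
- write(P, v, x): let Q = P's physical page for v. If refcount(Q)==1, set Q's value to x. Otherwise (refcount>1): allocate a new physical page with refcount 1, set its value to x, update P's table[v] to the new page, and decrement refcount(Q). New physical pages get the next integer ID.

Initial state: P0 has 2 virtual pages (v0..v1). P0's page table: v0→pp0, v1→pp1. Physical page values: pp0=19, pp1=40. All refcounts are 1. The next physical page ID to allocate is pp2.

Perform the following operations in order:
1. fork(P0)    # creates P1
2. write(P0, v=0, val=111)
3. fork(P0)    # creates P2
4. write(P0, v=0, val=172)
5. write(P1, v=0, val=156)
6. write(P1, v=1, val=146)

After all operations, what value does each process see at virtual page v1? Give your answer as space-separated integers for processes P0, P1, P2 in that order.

Op 1: fork(P0) -> P1. 2 ppages; refcounts: pp0:2 pp1:2
Op 2: write(P0, v0, 111). refcount(pp0)=2>1 -> COPY to pp2. 3 ppages; refcounts: pp0:1 pp1:2 pp2:1
Op 3: fork(P0) -> P2. 3 ppages; refcounts: pp0:1 pp1:3 pp2:2
Op 4: write(P0, v0, 172). refcount(pp2)=2>1 -> COPY to pp3. 4 ppages; refcounts: pp0:1 pp1:3 pp2:1 pp3:1
Op 5: write(P1, v0, 156). refcount(pp0)=1 -> write in place. 4 ppages; refcounts: pp0:1 pp1:3 pp2:1 pp3:1
Op 6: write(P1, v1, 146). refcount(pp1)=3>1 -> COPY to pp4. 5 ppages; refcounts: pp0:1 pp1:2 pp2:1 pp3:1 pp4:1
P0: v1 -> pp1 = 40
P1: v1 -> pp4 = 146
P2: v1 -> pp1 = 40

Answer: 40 146 40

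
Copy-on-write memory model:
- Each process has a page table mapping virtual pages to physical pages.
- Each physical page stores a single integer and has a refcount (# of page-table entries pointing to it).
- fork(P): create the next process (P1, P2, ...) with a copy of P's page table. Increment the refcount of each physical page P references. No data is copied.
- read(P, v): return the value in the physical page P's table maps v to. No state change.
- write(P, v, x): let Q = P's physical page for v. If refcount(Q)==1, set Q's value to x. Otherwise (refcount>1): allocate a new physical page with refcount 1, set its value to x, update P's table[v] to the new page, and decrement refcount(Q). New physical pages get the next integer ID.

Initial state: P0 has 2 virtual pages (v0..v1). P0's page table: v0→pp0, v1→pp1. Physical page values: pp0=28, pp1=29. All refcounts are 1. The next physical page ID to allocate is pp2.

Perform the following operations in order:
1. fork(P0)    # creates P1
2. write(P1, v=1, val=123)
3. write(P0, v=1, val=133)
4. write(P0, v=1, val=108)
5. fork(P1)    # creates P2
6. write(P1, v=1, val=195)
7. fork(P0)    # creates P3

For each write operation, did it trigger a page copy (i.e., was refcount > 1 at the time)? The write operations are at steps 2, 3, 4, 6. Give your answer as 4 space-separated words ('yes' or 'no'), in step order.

Op 1: fork(P0) -> P1. 2 ppages; refcounts: pp0:2 pp1:2
Op 2: write(P1, v1, 123). refcount(pp1)=2>1 -> COPY to pp2. 3 ppages; refcounts: pp0:2 pp1:1 pp2:1
Op 3: write(P0, v1, 133). refcount(pp1)=1 -> write in place. 3 ppages; refcounts: pp0:2 pp1:1 pp2:1
Op 4: write(P0, v1, 108). refcount(pp1)=1 -> write in place. 3 ppages; refcounts: pp0:2 pp1:1 pp2:1
Op 5: fork(P1) -> P2. 3 ppages; refcounts: pp0:3 pp1:1 pp2:2
Op 6: write(P1, v1, 195). refcount(pp2)=2>1 -> COPY to pp3. 4 ppages; refcounts: pp0:3 pp1:1 pp2:1 pp3:1
Op 7: fork(P0) -> P3. 4 ppages; refcounts: pp0:4 pp1:2 pp2:1 pp3:1

yes no no yes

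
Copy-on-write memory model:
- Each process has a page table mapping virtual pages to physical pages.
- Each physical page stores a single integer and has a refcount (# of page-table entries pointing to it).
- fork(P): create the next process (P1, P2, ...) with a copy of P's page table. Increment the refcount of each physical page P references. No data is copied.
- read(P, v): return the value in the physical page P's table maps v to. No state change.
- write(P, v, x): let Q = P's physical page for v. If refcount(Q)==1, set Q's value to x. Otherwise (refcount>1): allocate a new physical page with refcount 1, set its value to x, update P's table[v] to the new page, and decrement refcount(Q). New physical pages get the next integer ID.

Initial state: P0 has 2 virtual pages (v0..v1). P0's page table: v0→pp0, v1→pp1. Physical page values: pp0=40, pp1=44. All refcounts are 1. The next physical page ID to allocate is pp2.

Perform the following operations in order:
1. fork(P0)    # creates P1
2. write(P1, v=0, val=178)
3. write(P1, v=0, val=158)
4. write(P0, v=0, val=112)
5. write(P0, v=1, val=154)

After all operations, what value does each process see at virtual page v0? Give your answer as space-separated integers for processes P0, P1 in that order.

Op 1: fork(P0) -> P1. 2 ppages; refcounts: pp0:2 pp1:2
Op 2: write(P1, v0, 178). refcount(pp0)=2>1 -> COPY to pp2. 3 ppages; refcounts: pp0:1 pp1:2 pp2:1
Op 3: write(P1, v0, 158). refcount(pp2)=1 -> write in place. 3 ppages; refcounts: pp0:1 pp1:2 pp2:1
Op 4: write(P0, v0, 112). refcount(pp0)=1 -> write in place. 3 ppages; refcounts: pp0:1 pp1:2 pp2:1
Op 5: write(P0, v1, 154). refcount(pp1)=2>1 -> COPY to pp3. 4 ppages; refcounts: pp0:1 pp1:1 pp2:1 pp3:1
P0: v0 -> pp0 = 112
P1: v0 -> pp2 = 158

Answer: 112 158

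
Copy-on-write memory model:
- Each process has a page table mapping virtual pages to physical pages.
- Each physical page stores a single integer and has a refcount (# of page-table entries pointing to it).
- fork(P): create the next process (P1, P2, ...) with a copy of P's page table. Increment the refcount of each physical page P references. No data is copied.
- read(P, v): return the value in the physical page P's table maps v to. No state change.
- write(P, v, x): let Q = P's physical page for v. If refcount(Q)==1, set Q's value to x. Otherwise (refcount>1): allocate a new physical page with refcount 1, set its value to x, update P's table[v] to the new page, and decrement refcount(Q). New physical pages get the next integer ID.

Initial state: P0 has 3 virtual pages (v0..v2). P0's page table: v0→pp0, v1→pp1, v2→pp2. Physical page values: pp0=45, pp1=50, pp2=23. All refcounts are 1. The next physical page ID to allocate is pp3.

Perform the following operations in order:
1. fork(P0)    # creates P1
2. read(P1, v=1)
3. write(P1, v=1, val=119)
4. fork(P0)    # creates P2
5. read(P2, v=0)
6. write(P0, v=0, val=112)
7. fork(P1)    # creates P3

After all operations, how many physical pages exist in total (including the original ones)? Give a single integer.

Op 1: fork(P0) -> P1. 3 ppages; refcounts: pp0:2 pp1:2 pp2:2
Op 2: read(P1, v1) -> 50. No state change.
Op 3: write(P1, v1, 119). refcount(pp1)=2>1 -> COPY to pp3. 4 ppages; refcounts: pp0:2 pp1:1 pp2:2 pp3:1
Op 4: fork(P0) -> P2. 4 ppages; refcounts: pp0:3 pp1:2 pp2:3 pp3:1
Op 5: read(P2, v0) -> 45. No state change.
Op 6: write(P0, v0, 112). refcount(pp0)=3>1 -> COPY to pp4. 5 ppages; refcounts: pp0:2 pp1:2 pp2:3 pp3:1 pp4:1
Op 7: fork(P1) -> P3. 5 ppages; refcounts: pp0:3 pp1:2 pp2:4 pp3:2 pp4:1

Answer: 5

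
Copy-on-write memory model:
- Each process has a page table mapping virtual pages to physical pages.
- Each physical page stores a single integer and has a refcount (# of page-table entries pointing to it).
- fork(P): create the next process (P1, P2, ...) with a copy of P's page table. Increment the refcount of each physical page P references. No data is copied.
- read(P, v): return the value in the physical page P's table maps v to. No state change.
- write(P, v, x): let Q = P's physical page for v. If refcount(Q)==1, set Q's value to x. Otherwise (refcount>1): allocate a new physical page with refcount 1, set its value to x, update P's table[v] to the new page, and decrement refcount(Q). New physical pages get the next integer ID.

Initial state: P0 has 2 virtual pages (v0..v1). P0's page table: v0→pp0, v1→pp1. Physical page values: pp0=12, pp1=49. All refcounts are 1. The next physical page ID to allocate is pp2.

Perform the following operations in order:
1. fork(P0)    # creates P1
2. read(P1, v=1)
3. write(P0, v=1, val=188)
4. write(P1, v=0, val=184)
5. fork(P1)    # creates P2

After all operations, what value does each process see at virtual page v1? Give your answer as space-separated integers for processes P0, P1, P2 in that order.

Answer: 188 49 49

Derivation:
Op 1: fork(P0) -> P1. 2 ppages; refcounts: pp0:2 pp1:2
Op 2: read(P1, v1) -> 49. No state change.
Op 3: write(P0, v1, 188). refcount(pp1)=2>1 -> COPY to pp2. 3 ppages; refcounts: pp0:2 pp1:1 pp2:1
Op 4: write(P1, v0, 184). refcount(pp0)=2>1 -> COPY to pp3. 4 ppages; refcounts: pp0:1 pp1:1 pp2:1 pp3:1
Op 5: fork(P1) -> P2. 4 ppages; refcounts: pp0:1 pp1:2 pp2:1 pp3:2
P0: v1 -> pp2 = 188
P1: v1 -> pp1 = 49
P2: v1 -> pp1 = 49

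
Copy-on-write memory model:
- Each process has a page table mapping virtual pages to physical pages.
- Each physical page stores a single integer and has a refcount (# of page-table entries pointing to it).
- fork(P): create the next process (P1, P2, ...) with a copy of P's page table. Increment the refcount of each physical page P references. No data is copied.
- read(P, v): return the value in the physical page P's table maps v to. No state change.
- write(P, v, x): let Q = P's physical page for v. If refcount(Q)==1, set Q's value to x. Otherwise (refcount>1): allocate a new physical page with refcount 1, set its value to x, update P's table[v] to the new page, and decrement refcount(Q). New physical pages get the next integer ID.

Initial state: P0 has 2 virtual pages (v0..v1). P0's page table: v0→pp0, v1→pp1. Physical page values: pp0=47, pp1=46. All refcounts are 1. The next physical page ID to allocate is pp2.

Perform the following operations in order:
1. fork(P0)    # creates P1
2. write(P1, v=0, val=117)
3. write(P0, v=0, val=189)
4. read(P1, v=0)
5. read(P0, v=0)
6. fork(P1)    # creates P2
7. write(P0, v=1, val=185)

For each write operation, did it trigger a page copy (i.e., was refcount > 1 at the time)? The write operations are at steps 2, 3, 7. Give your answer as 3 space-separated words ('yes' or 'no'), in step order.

Op 1: fork(P0) -> P1. 2 ppages; refcounts: pp0:2 pp1:2
Op 2: write(P1, v0, 117). refcount(pp0)=2>1 -> COPY to pp2. 3 ppages; refcounts: pp0:1 pp1:2 pp2:1
Op 3: write(P0, v0, 189). refcount(pp0)=1 -> write in place. 3 ppages; refcounts: pp0:1 pp1:2 pp2:1
Op 4: read(P1, v0) -> 117. No state change.
Op 5: read(P0, v0) -> 189. No state change.
Op 6: fork(P1) -> P2. 3 ppages; refcounts: pp0:1 pp1:3 pp2:2
Op 7: write(P0, v1, 185). refcount(pp1)=3>1 -> COPY to pp3. 4 ppages; refcounts: pp0:1 pp1:2 pp2:2 pp3:1

yes no yes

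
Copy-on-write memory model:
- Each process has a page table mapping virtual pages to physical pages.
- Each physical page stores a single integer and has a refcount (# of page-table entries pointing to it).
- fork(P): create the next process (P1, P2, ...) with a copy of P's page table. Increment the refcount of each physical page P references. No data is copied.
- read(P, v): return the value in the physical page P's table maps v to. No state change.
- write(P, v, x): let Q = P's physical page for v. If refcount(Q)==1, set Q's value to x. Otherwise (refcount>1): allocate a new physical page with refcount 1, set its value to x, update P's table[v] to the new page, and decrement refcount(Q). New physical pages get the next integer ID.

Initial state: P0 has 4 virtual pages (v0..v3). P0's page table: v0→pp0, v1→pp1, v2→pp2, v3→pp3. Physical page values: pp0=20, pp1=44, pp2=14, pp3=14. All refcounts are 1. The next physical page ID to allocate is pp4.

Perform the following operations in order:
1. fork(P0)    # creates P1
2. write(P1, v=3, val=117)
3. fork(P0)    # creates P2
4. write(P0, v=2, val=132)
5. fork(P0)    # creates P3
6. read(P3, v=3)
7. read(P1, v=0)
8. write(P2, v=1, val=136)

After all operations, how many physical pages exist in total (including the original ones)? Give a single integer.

Answer: 7

Derivation:
Op 1: fork(P0) -> P1. 4 ppages; refcounts: pp0:2 pp1:2 pp2:2 pp3:2
Op 2: write(P1, v3, 117). refcount(pp3)=2>1 -> COPY to pp4. 5 ppages; refcounts: pp0:2 pp1:2 pp2:2 pp3:1 pp4:1
Op 3: fork(P0) -> P2. 5 ppages; refcounts: pp0:3 pp1:3 pp2:3 pp3:2 pp4:1
Op 4: write(P0, v2, 132). refcount(pp2)=3>1 -> COPY to pp5. 6 ppages; refcounts: pp0:3 pp1:3 pp2:2 pp3:2 pp4:1 pp5:1
Op 5: fork(P0) -> P3. 6 ppages; refcounts: pp0:4 pp1:4 pp2:2 pp3:3 pp4:1 pp5:2
Op 6: read(P3, v3) -> 14. No state change.
Op 7: read(P1, v0) -> 20. No state change.
Op 8: write(P2, v1, 136). refcount(pp1)=4>1 -> COPY to pp6. 7 ppages; refcounts: pp0:4 pp1:3 pp2:2 pp3:3 pp4:1 pp5:2 pp6:1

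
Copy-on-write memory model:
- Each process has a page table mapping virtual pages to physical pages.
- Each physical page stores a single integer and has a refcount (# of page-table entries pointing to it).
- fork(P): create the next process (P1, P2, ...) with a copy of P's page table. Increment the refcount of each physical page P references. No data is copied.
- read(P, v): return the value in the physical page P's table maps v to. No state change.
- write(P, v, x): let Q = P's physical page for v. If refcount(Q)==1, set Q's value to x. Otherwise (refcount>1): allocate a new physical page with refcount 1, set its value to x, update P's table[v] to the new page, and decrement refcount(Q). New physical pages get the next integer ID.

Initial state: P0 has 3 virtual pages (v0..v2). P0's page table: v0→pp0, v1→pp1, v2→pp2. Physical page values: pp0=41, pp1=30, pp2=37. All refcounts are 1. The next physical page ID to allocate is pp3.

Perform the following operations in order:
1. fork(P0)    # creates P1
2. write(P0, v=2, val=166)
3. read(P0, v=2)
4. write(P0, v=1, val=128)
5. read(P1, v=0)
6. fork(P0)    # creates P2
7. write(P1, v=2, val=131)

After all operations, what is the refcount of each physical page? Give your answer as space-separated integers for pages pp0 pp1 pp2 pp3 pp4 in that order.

Op 1: fork(P0) -> P1. 3 ppages; refcounts: pp0:2 pp1:2 pp2:2
Op 2: write(P0, v2, 166). refcount(pp2)=2>1 -> COPY to pp3. 4 ppages; refcounts: pp0:2 pp1:2 pp2:1 pp3:1
Op 3: read(P0, v2) -> 166. No state change.
Op 4: write(P0, v1, 128). refcount(pp1)=2>1 -> COPY to pp4. 5 ppages; refcounts: pp0:2 pp1:1 pp2:1 pp3:1 pp4:1
Op 5: read(P1, v0) -> 41. No state change.
Op 6: fork(P0) -> P2. 5 ppages; refcounts: pp0:3 pp1:1 pp2:1 pp3:2 pp4:2
Op 7: write(P1, v2, 131). refcount(pp2)=1 -> write in place. 5 ppages; refcounts: pp0:3 pp1:1 pp2:1 pp3:2 pp4:2

Answer: 3 1 1 2 2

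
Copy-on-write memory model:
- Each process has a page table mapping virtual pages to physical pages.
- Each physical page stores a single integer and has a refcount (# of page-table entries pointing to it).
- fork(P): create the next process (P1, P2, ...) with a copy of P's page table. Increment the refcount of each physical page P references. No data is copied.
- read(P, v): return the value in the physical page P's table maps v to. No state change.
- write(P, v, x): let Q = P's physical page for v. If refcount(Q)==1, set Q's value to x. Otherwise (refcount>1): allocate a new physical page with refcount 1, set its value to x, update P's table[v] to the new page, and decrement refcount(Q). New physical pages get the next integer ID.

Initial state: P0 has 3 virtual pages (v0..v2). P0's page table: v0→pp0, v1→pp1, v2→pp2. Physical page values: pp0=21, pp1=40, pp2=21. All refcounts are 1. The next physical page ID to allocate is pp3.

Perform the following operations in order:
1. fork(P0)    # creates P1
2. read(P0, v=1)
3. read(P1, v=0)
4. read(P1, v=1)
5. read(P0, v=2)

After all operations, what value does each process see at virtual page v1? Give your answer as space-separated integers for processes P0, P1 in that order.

Op 1: fork(P0) -> P1. 3 ppages; refcounts: pp0:2 pp1:2 pp2:2
Op 2: read(P0, v1) -> 40. No state change.
Op 3: read(P1, v0) -> 21. No state change.
Op 4: read(P1, v1) -> 40. No state change.
Op 5: read(P0, v2) -> 21. No state change.
P0: v1 -> pp1 = 40
P1: v1 -> pp1 = 40

Answer: 40 40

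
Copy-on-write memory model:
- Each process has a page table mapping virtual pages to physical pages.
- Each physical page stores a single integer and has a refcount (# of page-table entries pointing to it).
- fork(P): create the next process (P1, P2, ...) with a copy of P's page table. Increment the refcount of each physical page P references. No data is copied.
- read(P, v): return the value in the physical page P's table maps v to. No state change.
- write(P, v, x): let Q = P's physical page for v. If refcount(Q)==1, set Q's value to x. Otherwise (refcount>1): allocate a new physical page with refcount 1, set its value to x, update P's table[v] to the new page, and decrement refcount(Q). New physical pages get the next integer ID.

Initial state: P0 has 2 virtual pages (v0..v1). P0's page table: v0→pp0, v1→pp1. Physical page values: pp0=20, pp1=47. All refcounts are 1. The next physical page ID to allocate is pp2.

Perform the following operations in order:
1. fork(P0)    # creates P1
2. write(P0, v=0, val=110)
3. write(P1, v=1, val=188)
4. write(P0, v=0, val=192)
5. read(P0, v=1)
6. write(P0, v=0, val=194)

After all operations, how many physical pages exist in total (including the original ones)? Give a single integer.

Answer: 4

Derivation:
Op 1: fork(P0) -> P1. 2 ppages; refcounts: pp0:2 pp1:2
Op 2: write(P0, v0, 110). refcount(pp0)=2>1 -> COPY to pp2. 3 ppages; refcounts: pp0:1 pp1:2 pp2:1
Op 3: write(P1, v1, 188). refcount(pp1)=2>1 -> COPY to pp3. 4 ppages; refcounts: pp0:1 pp1:1 pp2:1 pp3:1
Op 4: write(P0, v0, 192). refcount(pp2)=1 -> write in place. 4 ppages; refcounts: pp0:1 pp1:1 pp2:1 pp3:1
Op 5: read(P0, v1) -> 47. No state change.
Op 6: write(P0, v0, 194). refcount(pp2)=1 -> write in place. 4 ppages; refcounts: pp0:1 pp1:1 pp2:1 pp3:1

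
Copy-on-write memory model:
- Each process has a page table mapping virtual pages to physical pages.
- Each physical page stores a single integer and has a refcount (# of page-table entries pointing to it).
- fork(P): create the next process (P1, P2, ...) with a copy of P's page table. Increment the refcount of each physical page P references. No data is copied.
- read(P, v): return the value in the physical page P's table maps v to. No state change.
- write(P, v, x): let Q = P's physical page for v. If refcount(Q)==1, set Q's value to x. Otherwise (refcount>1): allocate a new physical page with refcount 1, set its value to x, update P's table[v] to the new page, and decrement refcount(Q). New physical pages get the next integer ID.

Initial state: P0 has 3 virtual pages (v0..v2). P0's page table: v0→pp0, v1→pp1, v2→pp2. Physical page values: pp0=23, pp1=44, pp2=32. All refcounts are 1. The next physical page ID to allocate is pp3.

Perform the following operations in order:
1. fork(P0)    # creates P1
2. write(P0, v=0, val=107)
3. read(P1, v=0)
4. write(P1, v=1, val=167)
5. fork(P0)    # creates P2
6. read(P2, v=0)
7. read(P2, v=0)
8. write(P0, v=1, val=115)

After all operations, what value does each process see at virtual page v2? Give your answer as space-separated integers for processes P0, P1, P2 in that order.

Answer: 32 32 32

Derivation:
Op 1: fork(P0) -> P1. 3 ppages; refcounts: pp0:2 pp1:2 pp2:2
Op 2: write(P0, v0, 107). refcount(pp0)=2>1 -> COPY to pp3. 4 ppages; refcounts: pp0:1 pp1:2 pp2:2 pp3:1
Op 3: read(P1, v0) -> 23. No state change.
Op 4: write(P1, v1, 167). refcount(pp1)=2>1 -> COPY to pp4. 5 ppages; refcounts: pp0:1 pp1:1 pp2:2 pp3:1 pp4:1
Op 5: fork(P0) -> P2. 5 ppages; refcounts: pp0:1 pp1:2 pp2:3 pp3:2 pp4:1
Op 6: read(P2, v0) -> 107. No state change.
Op 7: read(P2, v0) -> 107. No state change.
Op 8: write(P0, v1, 115). refcount(pp1)=2>1 -> COPY to pp5. 6 ppages; refcounts: pp0:1 pp1:1 pp2:3 pp3:2 pp4:1 pp5:1
P0: v2 -> pp2 = 32
P1: v2 -> pp2 = 32
P2: v2 -> pp2 = 32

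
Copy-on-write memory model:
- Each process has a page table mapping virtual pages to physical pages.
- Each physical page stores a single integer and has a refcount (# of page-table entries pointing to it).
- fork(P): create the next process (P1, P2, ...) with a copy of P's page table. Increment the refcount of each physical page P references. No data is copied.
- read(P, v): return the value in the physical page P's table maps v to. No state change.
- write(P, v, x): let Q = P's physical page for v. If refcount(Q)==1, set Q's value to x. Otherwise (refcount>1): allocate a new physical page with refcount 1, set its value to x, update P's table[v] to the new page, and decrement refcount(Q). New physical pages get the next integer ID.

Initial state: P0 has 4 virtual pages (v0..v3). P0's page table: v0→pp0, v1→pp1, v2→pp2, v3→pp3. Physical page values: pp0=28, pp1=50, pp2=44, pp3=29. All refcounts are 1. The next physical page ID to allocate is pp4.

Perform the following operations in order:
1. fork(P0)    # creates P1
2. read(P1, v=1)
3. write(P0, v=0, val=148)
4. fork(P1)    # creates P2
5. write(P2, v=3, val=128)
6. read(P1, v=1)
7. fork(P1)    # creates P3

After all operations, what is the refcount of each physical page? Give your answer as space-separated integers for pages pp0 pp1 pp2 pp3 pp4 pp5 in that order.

Answer: 3 4 4 3 1 1

Derivation:
Op 1: fork(P0) -> P1. 4 ppages; refcounts: pp0:2 pp1:2 pp2:2 pp3:2
Op 2: read(P1, v1) -> 50. No state change.
Op 3: write(P0, v0, 148). refcount(pp0)=2>1 -> COPY to pp4. 5 ppages; refcounts: pp0:1 pp1:2 pp2:2 pp3:2 pp4:1
Op 4: fork(P1) -> P2. 5 ppages; refcounts: pp0:2 pp1:3 pp2:3 pp3:3 pp4:1
Op 5: write(P2, v3, 128). refcount(pp3)=3>1 -> COPY to pp5. 6 ppages; refcounts: pp0:2 pp1:3 pp2:3 pp3:2 pp4:1 pp5:1
Op 6: read(P1, v1) -> 50. No state change.
Op 7: fork(P1) -> P3. 6 ppages; refcounts: pp0:3 pp1:4 pp2:4 pp3:3 pp4:1 pp5:1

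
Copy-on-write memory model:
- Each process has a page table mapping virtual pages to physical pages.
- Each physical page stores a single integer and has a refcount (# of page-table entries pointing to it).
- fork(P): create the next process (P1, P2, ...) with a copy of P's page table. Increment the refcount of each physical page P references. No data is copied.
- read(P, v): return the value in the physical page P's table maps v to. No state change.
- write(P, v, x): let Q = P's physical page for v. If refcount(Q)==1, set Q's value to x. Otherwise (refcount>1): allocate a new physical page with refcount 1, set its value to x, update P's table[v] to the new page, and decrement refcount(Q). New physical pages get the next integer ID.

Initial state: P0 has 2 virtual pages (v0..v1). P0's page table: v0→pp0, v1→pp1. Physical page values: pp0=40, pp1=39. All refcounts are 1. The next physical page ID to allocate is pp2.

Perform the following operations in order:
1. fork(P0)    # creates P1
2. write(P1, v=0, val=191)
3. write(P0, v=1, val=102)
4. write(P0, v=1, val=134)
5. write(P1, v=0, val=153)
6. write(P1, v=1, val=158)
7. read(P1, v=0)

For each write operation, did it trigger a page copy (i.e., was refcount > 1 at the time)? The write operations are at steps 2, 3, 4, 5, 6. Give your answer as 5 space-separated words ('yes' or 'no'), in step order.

Op 1: fork(P0) -> P1. 2 ppages; refcounts: pp0:2 pp1:2
Op 2: write(P1, v0, 191). refcount(pp0)=2>1 -> COPY to pp2. 3 ppages; refcounts: pp0:1 pp1:2 pp2:1
Op 3: write(P0, v1, 102). refcount(pp1)=2>1 -> COPY to pp3. 4 ppages; refcounts: pp0:1 pp1:1 pp2:1 pp3:1
Op 4: write(P0, v1, 134). refcount(pp3)=1 -> write in place. 4 ppages; refcounts: pp0:1 pp1:1 pp2:1 pp3:1
Op 5: write(P1, v0, 153). refcount(pp2)=1 -> write in place. 4 ppages; refcounts: pp0:1 pp1:1 pp2:1 pp3:1
Op 6: write(P1, v1, 158). refcount(pp1)=1 -> write in place. 4 ppages; refcounts: pp0:1 pp1:1 pp2:1 pp3:1
Op 7: read(P1, v0) -> 153. No state change.

yes yes no no no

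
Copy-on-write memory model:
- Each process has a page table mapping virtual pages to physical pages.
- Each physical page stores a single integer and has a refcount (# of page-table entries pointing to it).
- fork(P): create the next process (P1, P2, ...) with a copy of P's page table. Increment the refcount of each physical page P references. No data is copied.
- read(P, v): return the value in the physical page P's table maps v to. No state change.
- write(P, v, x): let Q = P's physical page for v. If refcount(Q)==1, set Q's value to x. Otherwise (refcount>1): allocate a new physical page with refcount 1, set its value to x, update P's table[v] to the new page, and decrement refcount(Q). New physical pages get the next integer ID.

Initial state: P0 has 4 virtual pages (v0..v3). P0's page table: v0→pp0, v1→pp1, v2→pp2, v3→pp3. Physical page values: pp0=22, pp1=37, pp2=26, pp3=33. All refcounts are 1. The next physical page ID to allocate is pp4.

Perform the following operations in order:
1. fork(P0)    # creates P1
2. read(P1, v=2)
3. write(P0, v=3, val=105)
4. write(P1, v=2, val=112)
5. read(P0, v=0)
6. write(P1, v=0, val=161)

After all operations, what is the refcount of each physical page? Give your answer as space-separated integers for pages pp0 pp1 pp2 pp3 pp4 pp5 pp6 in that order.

Op 1: fork(P0) -> P1. 4 ppages; refcounts: pp0:2 pp1:2 pp2:2 pp3:2
Op 2: read(P1, v2) -> 26. No state change.
Op 3: write(P0, v3, 105). refcount(pp3)=2>1 -> COPY to pp4. 5 ppages; refcounts: pp0:2 pp1:2 pp2:2 pp3:1 pp4:1
Op 4: write(P1, v2, 112). refcount(pp2)=2>1 -> COPY to pp5. 6 ppages; refcounts: pp0:2 pp1:2 pp2:1 pp3:1 pp4:1 pp5:1
Op 5: read(P0, v0) -> 22. No state change.
Op 6: write(P1, v0, 161). refcount(pp0)=2>1 -> COPY to pp6. 7 ppages; refcounts: pp0:1 pp1:2 pp2:1 pp3:1 pp4:1 pp5:1 pp6:1

Answer: 1 2 1 1 1 1 1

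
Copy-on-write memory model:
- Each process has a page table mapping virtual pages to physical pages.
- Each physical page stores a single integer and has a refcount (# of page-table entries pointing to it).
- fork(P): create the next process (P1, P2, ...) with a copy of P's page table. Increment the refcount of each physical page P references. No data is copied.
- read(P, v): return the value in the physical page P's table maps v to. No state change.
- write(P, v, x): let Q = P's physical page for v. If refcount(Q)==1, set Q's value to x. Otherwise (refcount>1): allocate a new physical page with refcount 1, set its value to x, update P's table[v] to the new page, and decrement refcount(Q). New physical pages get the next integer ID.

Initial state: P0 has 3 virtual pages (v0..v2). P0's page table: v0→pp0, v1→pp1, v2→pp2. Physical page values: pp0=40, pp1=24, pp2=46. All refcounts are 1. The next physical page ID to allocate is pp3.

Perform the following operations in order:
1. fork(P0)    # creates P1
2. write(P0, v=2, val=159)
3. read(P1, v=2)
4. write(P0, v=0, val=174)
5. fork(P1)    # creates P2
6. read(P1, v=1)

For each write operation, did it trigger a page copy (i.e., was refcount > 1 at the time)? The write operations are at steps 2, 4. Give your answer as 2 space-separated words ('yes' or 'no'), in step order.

Op 1: fork(P0) -> P1. 3 ppages; refcounts: pp0:2 pp1:2 pp2:2
Op 2: write(P0, v2, 159). refcount(pp2)=2>1 -> COPY to pp3. 4 ppages; refcounts: pp0:2 pp1:2 pp2:1 pp3:1
Op 3: read(P1, v2) -> 46. No state change.
Op 4: write(P0, v0, 174). refcount(pp0)=2>1 -> COPY to pp4. 5 ppages; refcounts: pp0:1 pp1:2 pp2:1 pp3:1 pp4:1
Op 5: fork(P1) -> P2. 5 ppages; refcounts: pp0:2 pp1:3 pp2:2 pp3:1 pp4:1
Op 6: read(P1, v1) -> 24. No state change.

yes yes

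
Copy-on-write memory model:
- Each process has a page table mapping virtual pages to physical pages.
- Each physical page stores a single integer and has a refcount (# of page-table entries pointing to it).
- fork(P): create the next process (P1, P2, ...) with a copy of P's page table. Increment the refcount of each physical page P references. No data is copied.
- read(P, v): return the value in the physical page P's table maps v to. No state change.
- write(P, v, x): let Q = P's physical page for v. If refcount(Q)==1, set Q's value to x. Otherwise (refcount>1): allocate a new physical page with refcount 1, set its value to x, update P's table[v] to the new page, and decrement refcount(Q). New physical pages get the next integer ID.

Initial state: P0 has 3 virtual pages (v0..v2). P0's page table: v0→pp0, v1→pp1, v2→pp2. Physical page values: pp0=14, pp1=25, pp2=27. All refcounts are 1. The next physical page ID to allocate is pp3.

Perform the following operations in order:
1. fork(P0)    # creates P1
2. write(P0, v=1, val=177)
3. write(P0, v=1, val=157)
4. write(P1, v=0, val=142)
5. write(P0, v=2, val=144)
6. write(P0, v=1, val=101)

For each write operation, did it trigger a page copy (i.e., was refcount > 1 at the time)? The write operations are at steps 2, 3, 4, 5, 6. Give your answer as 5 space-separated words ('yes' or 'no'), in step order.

Op 1: fork(P0) -> P1. 3 ppages; refcounts: pp0:2 pp1:2 pp2:2
Op 2: write(P0, v1, 177). refcount(pp1)=2>1 -> COPY to pp3. 4 ppages; refcounts: pp0:2 pp1:1 pp2:2 pp3:1
Op 3: write(P0, v1, 157). refcount(pp3)=1 -> write in place. 4 ppages; refcounts: pp0:2 pp1:1 pp2:2 pp3:1
Op 4: write(P1, v0, 142). refcount(pp0)=2>1 -> COPY to pp4. 5 ppages; refcounts: pp0:1 pp1:1 pp2:2 pp3:1 pp4:1
Op 5: write(P0, v2, 144). refcount(pp2)=2>1 -> COPY to pp5. 6 ppages; refcounts: pp0:1 pp1:1 pp2:1 pp3:1 pp4:1 pp5:1
Op 6: write(P0, v1, 101). refcount(pp3)=1 -> write in place. 6 ppages; refcounts: pp0:1 pp1:1 pp2:1 pp3:1 pp4:1 pp5:1

yes no yes yes no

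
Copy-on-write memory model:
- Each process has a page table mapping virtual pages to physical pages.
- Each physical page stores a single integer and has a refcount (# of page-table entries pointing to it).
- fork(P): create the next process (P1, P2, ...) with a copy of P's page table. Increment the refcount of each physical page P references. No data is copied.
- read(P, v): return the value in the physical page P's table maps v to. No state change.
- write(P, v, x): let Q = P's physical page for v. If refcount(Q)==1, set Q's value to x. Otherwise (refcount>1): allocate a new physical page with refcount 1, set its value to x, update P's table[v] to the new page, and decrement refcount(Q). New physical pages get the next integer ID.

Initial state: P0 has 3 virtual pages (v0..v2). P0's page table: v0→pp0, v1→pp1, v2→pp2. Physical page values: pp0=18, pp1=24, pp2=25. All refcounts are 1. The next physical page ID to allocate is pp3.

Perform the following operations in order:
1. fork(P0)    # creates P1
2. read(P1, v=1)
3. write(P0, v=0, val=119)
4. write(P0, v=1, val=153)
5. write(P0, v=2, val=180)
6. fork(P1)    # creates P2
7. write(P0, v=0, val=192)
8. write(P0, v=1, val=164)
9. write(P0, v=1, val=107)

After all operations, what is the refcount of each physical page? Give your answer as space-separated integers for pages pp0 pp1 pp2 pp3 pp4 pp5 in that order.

Op 1: fork(P0) -> P1. 3 ppages; refcounts: pp0:2 pp1:2 pp2:2
Op 2: read(P1, v1) -> 24. No state change.
Op 3: write(P0, v0, 119). refcount(pp0)=2>1 -> COPY to pp3. 4 ppages; refcounts: pp0:1 pp1:2 pp2:2 pp3:1
Op 4: write(P0, v1, 153). refcount(pp1)=2>1 -> COPY to pp4. 5 ppages; refcounts: pp0:1 pp1:1 pp2:2 pp3:1 pp4:1
Op 5: write(P0, v2, 180). refcount(pp2)=2>1 -> COPY to pp5. 6 ppages; refcounts: pp0:1 pp1:1 pp2:1 pp3:1 pp4:1 pp5:1
Op 6: fork(P1) -> P2. 6 ppages; refcounts: pp0:2 pp1:2 pp2:2 pp3:1 pp4:1 pp5:1
Op 7: write(P0, v0, 192). refcount(pp3)=1 -> write in place. 6 ppages; refcounts: pp0:2 pp1:2 pp2:2 pp3:1 pp4:1 pp5:1
Op 8: write(P0, v1, 164). refcount(pp4)=1 -> write in place. 6 ppages; refcounts: pp0:2 pp1:2 pp2:2 pp3:1 pp4:1 pp5:1
Op 9: write(P0, v1, 107). refcount(pp4)=1 -> write in place. 6 ppages; refcounts: pp0:2 pp1:2 pp2:2 pp3:1 pp4:1 pp5:1

Answer: 2 2 2 1 1 1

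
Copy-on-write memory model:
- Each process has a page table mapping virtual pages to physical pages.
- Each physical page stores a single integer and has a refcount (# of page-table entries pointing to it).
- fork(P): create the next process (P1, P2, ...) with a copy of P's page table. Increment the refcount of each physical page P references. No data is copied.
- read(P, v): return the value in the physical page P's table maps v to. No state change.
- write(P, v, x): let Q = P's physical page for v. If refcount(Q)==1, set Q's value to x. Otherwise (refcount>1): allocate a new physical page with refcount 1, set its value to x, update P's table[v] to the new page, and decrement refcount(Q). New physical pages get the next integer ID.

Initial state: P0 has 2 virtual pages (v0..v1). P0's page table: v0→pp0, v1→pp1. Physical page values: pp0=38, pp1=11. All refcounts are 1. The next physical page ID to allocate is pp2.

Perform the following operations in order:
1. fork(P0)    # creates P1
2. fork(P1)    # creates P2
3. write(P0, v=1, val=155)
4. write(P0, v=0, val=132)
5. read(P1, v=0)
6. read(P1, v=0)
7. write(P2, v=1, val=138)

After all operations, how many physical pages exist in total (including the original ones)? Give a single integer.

Answer: 5

Derivation:
Op 1: fork(P0) -> P1. 2 ppages; refcounts: pp0:2 pp1:2
Op 2: fork(P1) -> P2. 2 ppages; refcounts: pp0:3 pp1:3
Op 3: write(P0, v1, 155). refcount(pp1)=3>1 -> COPY to pp2. 3 ppages; refcounts: pp0:3 pp1:2 pp2:1
Op 4: write(P0, v0, 132). refcount(pp0)=3>1 -> COPY to pp3. 4 ppages; refcounts: pp0:2 pp1:2 pp2:1 pp3:1
Op 5: read(P1, v0) -> 38. No state change.
Op 6: read(P1, v0) -> 38. No state change.
Op 7: write(P2, v1, 138). refcount(pp1)=2>1 -> COPY to pp4. 5 ppages; refcounts: pp0:2 pp1:1 pp2:1 pp3:1 pp4:1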